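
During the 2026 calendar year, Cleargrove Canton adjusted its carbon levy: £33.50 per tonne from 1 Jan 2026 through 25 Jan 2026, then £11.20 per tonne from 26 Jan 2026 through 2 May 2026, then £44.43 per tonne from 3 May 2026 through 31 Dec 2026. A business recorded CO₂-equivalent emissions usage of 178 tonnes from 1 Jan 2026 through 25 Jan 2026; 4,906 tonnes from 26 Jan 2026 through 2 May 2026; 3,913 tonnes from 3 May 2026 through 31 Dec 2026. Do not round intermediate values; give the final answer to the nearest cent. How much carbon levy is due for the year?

£234764.79

1 Jan – 25 Jan 2026: 178 tonnes at £33.50/tonne → £5963.00
26 Jan – 2 May 2026: 4,906 tonnes at £11.20/tonne → £54947.20
3 May – 31 Dec 2026: 3,913 tonnes at £44.43/tonne → £173854.59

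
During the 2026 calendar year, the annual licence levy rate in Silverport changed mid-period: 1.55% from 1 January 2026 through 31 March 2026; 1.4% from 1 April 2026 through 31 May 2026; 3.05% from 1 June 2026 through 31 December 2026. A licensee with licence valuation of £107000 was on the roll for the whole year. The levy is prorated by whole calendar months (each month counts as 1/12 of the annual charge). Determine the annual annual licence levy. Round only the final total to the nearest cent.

1 January – 31 March 2026: 3 months at 1.55% → £107000 × 1.55% × 3/12 = £414.6250
1 April – 31 May 2026: 2 months at 1.4% → £107000 × 1.4% × 2/12 = £249.6667
1 June – 31 December 2026: 7 months at 3.05% → £107000 × 3.05% × 7/12 = £1903.7083
Total = £2568.0000

£2568.00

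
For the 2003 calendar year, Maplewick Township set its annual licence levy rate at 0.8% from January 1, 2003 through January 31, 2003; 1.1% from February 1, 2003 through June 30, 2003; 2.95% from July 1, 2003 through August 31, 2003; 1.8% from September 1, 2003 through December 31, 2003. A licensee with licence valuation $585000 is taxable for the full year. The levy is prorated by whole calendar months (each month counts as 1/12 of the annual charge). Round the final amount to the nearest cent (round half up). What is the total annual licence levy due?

$9457.50

January 1 – January 31, 2003: 1 month at 0.8% → $585000 × 0.8% × 1/12 = $390.0000
February 1 – June 30, 2003: 5 months at 1.1% → $585000 × 1.1% × 5/12 = $2681.2500
July 1 – August 31, 2003: 2 months at 2.95% → $585000 × 2.95% × 2/12 = $2876.2500
September 1 – December 31, 2003: 4 months at 1.8% → $585000 × 1.8% × 4/12 = $3510.0000
Total = $9457.5000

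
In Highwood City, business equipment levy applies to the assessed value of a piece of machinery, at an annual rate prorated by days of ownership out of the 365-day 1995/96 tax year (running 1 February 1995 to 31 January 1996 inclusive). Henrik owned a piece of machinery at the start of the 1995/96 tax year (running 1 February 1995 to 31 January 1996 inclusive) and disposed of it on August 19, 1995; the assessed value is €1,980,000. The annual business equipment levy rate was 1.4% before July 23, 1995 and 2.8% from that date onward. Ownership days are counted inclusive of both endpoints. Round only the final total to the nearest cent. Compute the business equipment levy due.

February 1 – July 22, 1995: 172 days at 1.4% → €1,980,000 × 1.4% × 172/365 = €13,062.5753
July 23 – August 19, 1995: 28 days at 2.8% → €1,980,000 × 2.8% × 28/365 = €4,252.9315
Total = €17,315.5068

€17,315.51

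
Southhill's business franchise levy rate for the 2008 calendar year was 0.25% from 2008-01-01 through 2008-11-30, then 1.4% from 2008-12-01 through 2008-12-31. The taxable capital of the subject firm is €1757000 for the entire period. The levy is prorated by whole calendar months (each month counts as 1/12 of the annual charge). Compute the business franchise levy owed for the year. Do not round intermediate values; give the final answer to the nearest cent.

2008-01-01 to 2008-11-30: 11 months at 0.25% → €1757000 × 0.25% × 11/12 = €4026.4583
2008-12-01 to 2008-12-31: 1 month at 1.4% → €1757000 × 1.4% × 1/12 = €2049.8333
Total = €6076.2917

€6076.29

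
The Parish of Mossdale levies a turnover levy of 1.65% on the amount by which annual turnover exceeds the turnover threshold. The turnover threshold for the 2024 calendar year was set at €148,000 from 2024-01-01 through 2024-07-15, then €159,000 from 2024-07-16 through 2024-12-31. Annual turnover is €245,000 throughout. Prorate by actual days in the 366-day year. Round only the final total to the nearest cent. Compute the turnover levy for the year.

€1,516.69

2024-01-01 to 2024-07-15: 197 days, exemption €148,000 → (€245,000 − €148,000) × 1.65% × 197/366 = €861.4713
2024-07-16 to 2024-12-31: 169 days, exemption €159,000 → (€245,000 − €159,000) × 1.65% × 169/366 = €655.2213
Total = €1,516.6926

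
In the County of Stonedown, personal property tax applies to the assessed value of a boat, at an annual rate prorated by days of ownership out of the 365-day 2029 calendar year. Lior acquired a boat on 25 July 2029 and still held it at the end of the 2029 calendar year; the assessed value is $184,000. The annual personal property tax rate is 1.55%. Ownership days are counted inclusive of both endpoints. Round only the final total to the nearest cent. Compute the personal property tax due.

$1,250.19

Days held (25 July – 31 December 2029): 160 out of 365
Tax = $184,000 × 1.55% × 160/365 = $1,250.1918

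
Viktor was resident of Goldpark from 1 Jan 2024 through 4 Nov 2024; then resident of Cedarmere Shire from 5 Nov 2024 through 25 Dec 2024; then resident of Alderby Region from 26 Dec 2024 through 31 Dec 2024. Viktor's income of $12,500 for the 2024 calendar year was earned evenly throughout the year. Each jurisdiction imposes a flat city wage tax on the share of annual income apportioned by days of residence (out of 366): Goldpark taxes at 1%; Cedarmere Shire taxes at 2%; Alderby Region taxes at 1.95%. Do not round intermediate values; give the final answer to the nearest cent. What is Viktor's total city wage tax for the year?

$144.36

Goldpark, 1 Jan – 4 Nov 2024: 309 days → $12,500 × 1% × 309/366 = $105.5328
Cedarmere Shire, 5 Nov – 25 Dec 2024: 51 days → $12,500 × 2% × 51/366 = $34.8361
Alderby Region, 26 Dec – 31 Dec 2024: 6 days → $12,500 × 1.95% × 6/366 = $3.9959
Total = $144.3648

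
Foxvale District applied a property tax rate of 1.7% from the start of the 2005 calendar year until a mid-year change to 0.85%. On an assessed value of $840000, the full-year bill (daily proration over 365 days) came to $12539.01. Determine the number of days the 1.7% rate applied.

Let d = days at the first rate; then 365 − d days at the second rate.
$840000 × [1.7%·d + 0.85%·(365−d)] / 365 = $12539.01
Solving gives d = 276, so the new rate took effect on 4 Oct 2005.

276 days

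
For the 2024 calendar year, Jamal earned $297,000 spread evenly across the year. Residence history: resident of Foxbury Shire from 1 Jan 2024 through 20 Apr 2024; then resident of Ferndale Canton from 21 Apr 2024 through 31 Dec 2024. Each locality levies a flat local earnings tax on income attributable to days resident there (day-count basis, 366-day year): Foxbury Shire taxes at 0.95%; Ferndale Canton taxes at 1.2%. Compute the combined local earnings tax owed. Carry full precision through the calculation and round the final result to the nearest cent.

$3,338.82

Foxbury Shire, 1 Jan – 20 Apr 2024: 111 days → $297,000 × 0.95% × 111/366 = $855.7008
Ferndale Canton, 21 Apr – 31 Dec 2024: 255 days → $297,000 × 1.2% × 255/366 = $2,483.1148
Total = $3,338.8156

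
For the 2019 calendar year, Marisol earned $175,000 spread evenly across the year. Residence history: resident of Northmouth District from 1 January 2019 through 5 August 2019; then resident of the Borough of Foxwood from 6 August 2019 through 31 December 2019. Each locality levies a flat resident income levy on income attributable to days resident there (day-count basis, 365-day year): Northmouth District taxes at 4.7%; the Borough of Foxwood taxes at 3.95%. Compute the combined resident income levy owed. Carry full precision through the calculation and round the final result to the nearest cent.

$7,692.81

Northmouth District, 1 January – 5 August 2019: 217 days → $175,000 × 4.7% × 217/365 = $4,889.9315
The Borough of Foxwood, 6 August – 31 December 2019: 148 days → $175,000 × 3.95% × 148/365 = $2,802.8767
Total = $7,692.8082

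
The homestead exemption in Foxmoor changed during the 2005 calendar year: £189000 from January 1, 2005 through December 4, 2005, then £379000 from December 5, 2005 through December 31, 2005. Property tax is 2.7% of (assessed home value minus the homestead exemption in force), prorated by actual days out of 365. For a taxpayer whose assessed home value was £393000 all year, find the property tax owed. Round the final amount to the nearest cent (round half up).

January 1 – December 4, 2005: 338 days, exemption £189000 → (£393000 − £189000) × 2.7% × 338/365 = £5100.5589
December 5 – December 31, 2005: 27 days, exemption £379000 → (£393000 − £379000) × 2.7% × 27/365 = £27.9616
Total = £5128.5205

£5128.52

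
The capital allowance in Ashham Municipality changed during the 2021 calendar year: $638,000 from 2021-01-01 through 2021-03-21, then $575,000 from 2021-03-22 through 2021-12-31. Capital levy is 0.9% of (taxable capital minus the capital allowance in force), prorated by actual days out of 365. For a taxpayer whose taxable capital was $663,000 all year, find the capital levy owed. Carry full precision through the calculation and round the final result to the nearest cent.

2021-01-01 to 2021-03-21: 80 days, exemption $638,000 → ($663,000 − $638,000) × 0.9% × 80/365 = $49.3151
2021-03-22 to 2021-12-31: 285 days, exemption $575,000 → ($663,000 − $575,000) × 0.9% × 285/365 = $618.4110
Total = $667.7260

$667.73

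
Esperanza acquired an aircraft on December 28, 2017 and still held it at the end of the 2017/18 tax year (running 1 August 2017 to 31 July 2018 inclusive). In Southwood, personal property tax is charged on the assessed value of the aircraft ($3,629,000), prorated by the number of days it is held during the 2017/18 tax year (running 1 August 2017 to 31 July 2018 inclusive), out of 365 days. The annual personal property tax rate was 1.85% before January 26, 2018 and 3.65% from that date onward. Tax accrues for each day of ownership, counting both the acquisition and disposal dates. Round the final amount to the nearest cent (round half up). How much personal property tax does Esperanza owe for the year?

December 28, 2017 – January 25, 2018: 29 days at 1.85% → $3,629,000 × 1.85% × 29/365 = $5,334.1329
January 26 – July 31, 2018: 187 days at 3.65% → $3,629,000 × 3.65% × 187/365 = $67,862.3000
Total = $73,196.4329

$73,196.43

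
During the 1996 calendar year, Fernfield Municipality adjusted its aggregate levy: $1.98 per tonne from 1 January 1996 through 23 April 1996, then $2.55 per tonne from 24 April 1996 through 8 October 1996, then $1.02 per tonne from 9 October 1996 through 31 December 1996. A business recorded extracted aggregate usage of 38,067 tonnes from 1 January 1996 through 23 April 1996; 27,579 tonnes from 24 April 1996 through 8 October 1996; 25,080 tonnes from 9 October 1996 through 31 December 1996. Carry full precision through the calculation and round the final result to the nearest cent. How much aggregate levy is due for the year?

$171280.71

1 January – 23 April 1996: 38,067 tonnes at $1.98/tonne → $75372.66
24 April – 8 October 1996: 27,579 tonnes at $2.55/tonne → $70326.45
9 October – 31 December 1996: 25,080 tonnes at $1.02/tonne → $25581.60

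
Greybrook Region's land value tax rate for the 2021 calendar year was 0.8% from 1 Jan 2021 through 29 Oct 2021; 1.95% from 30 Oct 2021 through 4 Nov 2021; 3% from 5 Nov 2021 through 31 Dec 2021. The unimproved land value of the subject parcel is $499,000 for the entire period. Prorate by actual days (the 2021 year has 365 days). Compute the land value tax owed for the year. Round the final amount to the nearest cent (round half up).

1 Jan – 29 Oct 2021: 302 days at 0.8% → $499,000 × 0.8% × 302/365 = $3,302.9699
30 Oct – 4 Nov 2021: 6 days at 1.95% → $499,000 × 1.95% × 6/365 = $159.9534
5 Nov – 31 Dec 2021: 57 days at 3% → $499,000 × 3% × 57/365 = $2,337.7808
Total = $5,800.7041

$5,800.70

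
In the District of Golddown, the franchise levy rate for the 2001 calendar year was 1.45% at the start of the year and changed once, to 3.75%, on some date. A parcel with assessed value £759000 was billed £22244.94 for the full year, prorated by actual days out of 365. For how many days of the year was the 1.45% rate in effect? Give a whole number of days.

Let d = days at the first rate; then 365 − d days at the second rate.
£759000 × [1.45%·d + 3.75%·(365−d)] / 365 = £22244.94
Solving gives d = 130, so the new rate took effect on May 11, 2001.

130 days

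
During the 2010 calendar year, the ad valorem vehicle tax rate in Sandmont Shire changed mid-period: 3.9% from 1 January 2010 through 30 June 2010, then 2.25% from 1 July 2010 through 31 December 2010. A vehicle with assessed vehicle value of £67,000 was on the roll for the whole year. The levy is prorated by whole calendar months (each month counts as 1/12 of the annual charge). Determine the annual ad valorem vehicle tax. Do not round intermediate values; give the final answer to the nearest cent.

£2,060.25

1 January – 30 June 2010: 6 months at 3.9% → £67,000 × 3.9% × 6/12 = £1,306.5000
1 July – 31 December 2010: 6 months at 2.25% → £67,000 × 2.25% × 6/12 = £753.7500
Total = £2,060.2500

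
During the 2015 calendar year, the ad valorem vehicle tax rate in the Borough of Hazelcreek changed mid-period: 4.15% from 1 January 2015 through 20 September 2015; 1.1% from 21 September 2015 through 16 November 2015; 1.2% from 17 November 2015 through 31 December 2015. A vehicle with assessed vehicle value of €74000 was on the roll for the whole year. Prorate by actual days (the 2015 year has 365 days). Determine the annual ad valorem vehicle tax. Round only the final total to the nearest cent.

1 January – 20 September 2015: 263 days at 4.15% → €74000 × 4.15% × 263/365 = €2212.8027
21 September – 16 November 2015: 57 days at 1.1% → €74000 × 1.1% × 57/365 = €127.1178
17 November – 31 December 2015: 45 days at 1.2% → €74000 × 1.2% × 45/365 = €109.4795
Total = €2449.4000

€2449.40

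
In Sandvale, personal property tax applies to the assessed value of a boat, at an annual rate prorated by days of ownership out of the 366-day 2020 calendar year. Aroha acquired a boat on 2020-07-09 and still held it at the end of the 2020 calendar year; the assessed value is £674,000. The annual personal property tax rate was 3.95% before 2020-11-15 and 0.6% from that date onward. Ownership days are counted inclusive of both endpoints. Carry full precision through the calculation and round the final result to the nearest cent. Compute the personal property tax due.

£9,902.83

2020-07-09 to 2020-11-14: 129 days at 3.95% → £674,000 × 3.95% × 129/366 = £9,383.5164
2020-11-15 to 2020-12-31: 47 days at 0.6% → £674,000 × 0.6% × 47/366 = £519.3115
Total = £9,902.8279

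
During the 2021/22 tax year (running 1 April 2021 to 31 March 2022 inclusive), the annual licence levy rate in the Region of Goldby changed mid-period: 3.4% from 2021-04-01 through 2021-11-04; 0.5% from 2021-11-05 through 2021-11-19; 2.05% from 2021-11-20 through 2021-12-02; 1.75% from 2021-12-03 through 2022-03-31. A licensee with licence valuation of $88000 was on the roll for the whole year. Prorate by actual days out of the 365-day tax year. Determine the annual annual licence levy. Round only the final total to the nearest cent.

$2371.42

2021-04-01 to 2021-11-04: 218 days at 3.4% → $88000 × 3.4% × 218/365 = $1787.0027
2021-11-05 to 2021-11-19: 15 days at 0.5% → $88000 × 0.5% × 15/365 = $18.0822
2021-11-20 to 2021-12-02: 13 days at 2.05% → $88000 × 2.05% × 13/365 = $64.2521
2021-12-03 to 2022-03-31: 119 days at 1.75% → $88000 × 1.75% × 119/365 = $502.0822
Total = $2371.4192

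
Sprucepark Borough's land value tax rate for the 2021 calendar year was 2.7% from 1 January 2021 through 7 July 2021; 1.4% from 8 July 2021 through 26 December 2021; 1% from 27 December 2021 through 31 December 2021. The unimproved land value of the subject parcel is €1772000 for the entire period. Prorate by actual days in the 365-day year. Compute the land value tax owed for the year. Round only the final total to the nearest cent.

1 January – 7 July 2021: 188 days at 2.7% → €1772000 × 2.7% × 188/365 = €24642.9370
8 July – 26 December 2021: 172 days at 1.4% → €1772000 × 1.4% × 172/365 = €11690.3452
27 December – 31 December 2021: 5 days at 1% → €1772000 × 1% × 5/365 = €242.7397
Total = €36576.0219

€36576.02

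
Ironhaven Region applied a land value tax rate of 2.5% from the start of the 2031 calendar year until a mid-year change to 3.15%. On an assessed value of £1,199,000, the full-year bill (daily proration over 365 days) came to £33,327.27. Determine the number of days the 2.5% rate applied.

Let d = days at the first rate; then 365 − d days at the second rate.
£1,199,000 × [2.5%·d + 3.15%·(365−d)] / 365 = £33,327.27
Solving gives d = 208, so the new rate took effect on 28 July 2031.

208 days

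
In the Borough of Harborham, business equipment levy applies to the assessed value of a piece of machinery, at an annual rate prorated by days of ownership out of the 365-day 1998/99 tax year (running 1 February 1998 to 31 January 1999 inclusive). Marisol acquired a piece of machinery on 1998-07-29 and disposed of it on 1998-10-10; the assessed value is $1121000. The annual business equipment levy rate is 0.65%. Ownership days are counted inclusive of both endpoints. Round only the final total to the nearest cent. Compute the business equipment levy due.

$1477.26

Days held (1998-07-29 to 1998-10-10): 74 out of 365
Tax = $1121000 × 0.65% × 74/365 = $1477.2630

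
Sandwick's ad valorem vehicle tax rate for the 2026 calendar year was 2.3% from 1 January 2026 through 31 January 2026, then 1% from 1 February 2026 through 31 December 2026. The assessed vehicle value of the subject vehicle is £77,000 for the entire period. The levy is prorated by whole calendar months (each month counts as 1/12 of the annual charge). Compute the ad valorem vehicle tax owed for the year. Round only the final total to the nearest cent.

1 January – 31 January 2026: 1 month at 2.3% → £77,000 × 2.3% × 1/12 = £147.5833
1 February – 31 December 2026: 11 months at 1% → £77,000 × 1% × 11/12 = £705.8333
Total = £853.4167

£853.42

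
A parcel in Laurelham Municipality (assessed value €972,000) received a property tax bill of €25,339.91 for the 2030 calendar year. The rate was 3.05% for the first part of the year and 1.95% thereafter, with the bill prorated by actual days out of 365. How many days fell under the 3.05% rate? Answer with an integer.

Let d = days at the first rate; then 365 − d days at the second rate.
€972,000 × [3.05%·d + 1.95%·(365−d)] / 365 = €25,339.91
Solving gives d = 218, so the new rate took effect on August 7, 2030.

218 days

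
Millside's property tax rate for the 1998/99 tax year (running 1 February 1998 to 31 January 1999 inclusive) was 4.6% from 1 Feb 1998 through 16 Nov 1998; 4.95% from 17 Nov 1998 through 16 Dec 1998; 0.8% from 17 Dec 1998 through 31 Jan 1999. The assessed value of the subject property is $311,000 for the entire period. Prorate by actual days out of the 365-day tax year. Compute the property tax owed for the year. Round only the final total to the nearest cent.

1 Feb – 16 Nov 1998: 289 days at 4.6% → $311,000 × 4.6% × 289/365 = $11,327.2164
17 Nov – 16 Dec 1998: 30 days at 4.95% → $311,000 × 4.95% × 30/365 = $1,265.3014
17 Dec 1998 – 31 Jan 1999: 46 days at 0.8% → $311,000 × 0.8% × 46/365 = $313.5562
Total = $12,906.0740

$12,906.07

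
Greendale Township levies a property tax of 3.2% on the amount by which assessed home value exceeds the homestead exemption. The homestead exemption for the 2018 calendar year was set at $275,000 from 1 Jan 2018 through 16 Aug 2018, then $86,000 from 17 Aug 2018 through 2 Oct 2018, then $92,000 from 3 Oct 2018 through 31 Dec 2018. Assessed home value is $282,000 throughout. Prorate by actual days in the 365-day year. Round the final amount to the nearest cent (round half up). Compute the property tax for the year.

1 Jan – 16 Aug 2018: 228 days, exemption $275,000 → ($282,000 − $275,000) × 3.2% × 228/365 = $139.9233
17 Aug – 2 Oct 2018: 47 days, exemption $86,000 → ($282,000 − $86,000) × 3.2% × 47/365 = $807.6274
3 Oct – 31 Dec 2018: 90 days, exemption $92,000 → ($282,000 − $92,000) × 3.2% × 90/365 = $1,499.1781
Total = $2,446.7288

$2,446.73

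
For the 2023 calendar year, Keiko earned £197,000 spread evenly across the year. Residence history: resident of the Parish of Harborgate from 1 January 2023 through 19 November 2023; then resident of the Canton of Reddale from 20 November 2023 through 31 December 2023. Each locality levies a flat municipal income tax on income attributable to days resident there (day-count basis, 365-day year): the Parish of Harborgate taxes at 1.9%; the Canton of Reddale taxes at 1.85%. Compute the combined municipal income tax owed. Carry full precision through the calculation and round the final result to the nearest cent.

£3,731.67

The Parish of Harborgate, 1 January – 19 November 2023: 323 days → £197,000 × 1.9% × 323/365 = £3,312.2986
The Canton of Reddale, 20 November – 31 December 2023: 42 days → £197,000 × 1.85% × 42/365 = £419.3671
Total = £3,731.6658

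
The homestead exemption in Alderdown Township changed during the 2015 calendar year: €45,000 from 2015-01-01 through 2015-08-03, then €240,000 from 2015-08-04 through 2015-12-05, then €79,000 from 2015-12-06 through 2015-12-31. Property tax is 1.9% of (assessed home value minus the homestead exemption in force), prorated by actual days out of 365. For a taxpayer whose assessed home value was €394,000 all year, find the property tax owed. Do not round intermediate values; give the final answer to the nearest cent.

2015-01-01 to 2015-08-03: 215 days, exemption €45,000 → (€394,000 − €45,000) × 1.9% × 215/365 = €3,905.9315
2015-08-04 to 2015-12-05: 124 days, exemption €240,000 → (€394,000 − €240,000) × 1.9% × 124/365 = €994.0384
2015-12-06 to 2015-12-31: 26 days, exemption €79,000 → (€394,000 − €79,000) × 1.9% × 26/365 = €426.3288
Total = €5,326.2986

€5,326.30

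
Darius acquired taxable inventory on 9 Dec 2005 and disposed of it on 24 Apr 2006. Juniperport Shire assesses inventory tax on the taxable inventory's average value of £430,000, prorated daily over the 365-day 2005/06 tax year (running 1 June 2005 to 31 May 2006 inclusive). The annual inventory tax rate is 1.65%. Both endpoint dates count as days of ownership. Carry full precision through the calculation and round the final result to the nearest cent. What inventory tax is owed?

Days held (9 Dec 2005 – 24 Apr 2006): 137 out of 365
Tax = £430,000 × 1.65% × 137/365 = £2,663.0548

£2,663.05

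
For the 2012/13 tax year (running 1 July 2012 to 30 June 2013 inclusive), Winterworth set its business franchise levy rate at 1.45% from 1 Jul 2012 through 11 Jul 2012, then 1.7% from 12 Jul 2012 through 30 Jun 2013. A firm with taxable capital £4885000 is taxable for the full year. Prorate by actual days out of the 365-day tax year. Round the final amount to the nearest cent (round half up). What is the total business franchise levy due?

1 Jul – 11 Jul 2012: 11 days at 1.45% → £4885000 × 1.45% × 11/365 = £2134.6781
12 Jul 2012 – 30 Jun 2013: 354 days at 1.7% → £4885000 × 1.7% × 354/365 = £80542.2740
Total = £82676.9521

£82676.95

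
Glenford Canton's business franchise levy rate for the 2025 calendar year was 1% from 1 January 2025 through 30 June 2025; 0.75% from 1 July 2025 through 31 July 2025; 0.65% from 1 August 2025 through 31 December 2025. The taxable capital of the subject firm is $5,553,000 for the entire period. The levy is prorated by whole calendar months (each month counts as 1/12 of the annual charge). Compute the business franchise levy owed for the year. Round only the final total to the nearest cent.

$46,275.00

1 January – 30 June 2025: 6 months at 1% → $5,553,000 × 1% × 6/12 = $27,765.0000
1 July – 31 July 2025: 1 month at 0.75% → $5,553,000 × 0.75% × 1/12 = $3,470.6250
1 August – 31 December 2025: 5 months at 0.65% → $5,553,000 × 0.65% × 5/12 = $15,039.3750
Total = $46,275.0000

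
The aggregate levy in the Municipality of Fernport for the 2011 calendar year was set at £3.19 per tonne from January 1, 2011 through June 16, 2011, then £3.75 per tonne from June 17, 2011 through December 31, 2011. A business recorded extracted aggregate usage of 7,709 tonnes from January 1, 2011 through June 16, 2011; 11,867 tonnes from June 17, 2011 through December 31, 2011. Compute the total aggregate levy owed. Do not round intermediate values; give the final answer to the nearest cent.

£69,092.96

January 1 – June 16, 2011: 7,709 tonnes at £3.19/tonne → £24,591.71
June 17 – December 31, 2011: 11,867 tonnes at £3.75/tonne → £44,501.25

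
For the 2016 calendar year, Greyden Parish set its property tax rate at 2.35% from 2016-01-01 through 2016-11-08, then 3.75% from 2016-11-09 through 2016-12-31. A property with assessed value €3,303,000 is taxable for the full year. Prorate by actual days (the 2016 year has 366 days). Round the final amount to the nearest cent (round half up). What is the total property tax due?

€84,316.75

2016-01-01 to 2016-11-08: 313 days at 2.35% → €3,303,000 × 2.35% × 313/366 = €66,380.3730
2016-11-09 to 2016-12-31: 53 days at 3.75% → €3,303,000 × 3.75% × 53/366 = €17,936.3730
Total = €84,316.7459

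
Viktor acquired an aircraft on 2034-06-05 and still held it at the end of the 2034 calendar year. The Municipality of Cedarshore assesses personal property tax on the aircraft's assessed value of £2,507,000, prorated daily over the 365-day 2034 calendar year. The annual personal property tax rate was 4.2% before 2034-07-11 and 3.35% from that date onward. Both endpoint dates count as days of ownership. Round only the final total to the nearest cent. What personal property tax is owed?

2034-06-05 to 2034-07-10: 36 days at 4.2% → £2,507,000 × 4.2% × 36/365 = £10,385.1616
2034-07-11 to 2034-12-31: 174 days at 3.35% → £2,507,000 × 3.35% × 174/365 = £40,036.4466
Total = £50,421.6082

£50,421.61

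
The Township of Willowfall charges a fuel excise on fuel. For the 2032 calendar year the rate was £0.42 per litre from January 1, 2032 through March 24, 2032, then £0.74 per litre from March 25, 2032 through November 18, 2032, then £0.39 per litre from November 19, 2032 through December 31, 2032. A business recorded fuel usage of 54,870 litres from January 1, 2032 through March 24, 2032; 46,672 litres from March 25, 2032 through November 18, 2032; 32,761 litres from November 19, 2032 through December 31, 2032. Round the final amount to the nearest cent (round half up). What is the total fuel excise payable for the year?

£70,359.47

January 1 – March 24, 2032: 54,870 litres at £0.42/litre → £23,045.40
March 25 – November 18, 2032: 46,672 litres at £0.74/litre → £34,537.28
November 19 – December 31, 2032: 32,761 litres at £0.39/litre → £12,776.79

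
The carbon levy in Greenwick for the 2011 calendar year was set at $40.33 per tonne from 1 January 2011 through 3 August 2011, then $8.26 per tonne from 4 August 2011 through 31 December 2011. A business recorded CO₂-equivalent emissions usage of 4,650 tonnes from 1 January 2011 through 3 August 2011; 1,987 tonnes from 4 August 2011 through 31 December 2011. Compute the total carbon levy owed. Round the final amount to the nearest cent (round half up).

1 January – 3 August 2011: 4,650 tonnes at $40.33/tonne → $187,534.50
4 August – 31 December 2011: 1,987 tonnes at $8.26/tonne → $16,412.62

$203,947.12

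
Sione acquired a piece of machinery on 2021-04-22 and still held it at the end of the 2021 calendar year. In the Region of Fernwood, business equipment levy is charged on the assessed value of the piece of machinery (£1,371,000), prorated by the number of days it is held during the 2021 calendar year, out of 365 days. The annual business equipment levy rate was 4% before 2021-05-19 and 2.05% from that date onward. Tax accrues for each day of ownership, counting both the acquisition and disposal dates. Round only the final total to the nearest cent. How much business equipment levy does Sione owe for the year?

2021-04-22 to 2021-05-18: 27 days at 4% → £1,371,000 × 4% × 27/365 = £4,056.6575
2021-05-19 to 2021-12-31: 227 days at 2.05% → £1,371,000 × 2.05% × 227/365 = £17,479.3110
Total = £21,535.9685

£21,535.97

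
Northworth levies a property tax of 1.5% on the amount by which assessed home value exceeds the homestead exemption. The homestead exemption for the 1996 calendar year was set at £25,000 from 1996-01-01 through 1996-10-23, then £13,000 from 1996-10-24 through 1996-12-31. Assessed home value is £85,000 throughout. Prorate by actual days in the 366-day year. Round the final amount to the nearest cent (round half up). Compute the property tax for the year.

£933.93

1996-01-01 to 1996-10-23: 297 days, exemption £25,000 → (£85,000 − £25,000) × 1.5% × 297/366 = £730.3279
1996-10-24 to 1996-12-31: 69 days, exemption £13,000 → (£85,000 − £13,000) × 1.5% × 69/366 = £203.6066
Total = £933.9344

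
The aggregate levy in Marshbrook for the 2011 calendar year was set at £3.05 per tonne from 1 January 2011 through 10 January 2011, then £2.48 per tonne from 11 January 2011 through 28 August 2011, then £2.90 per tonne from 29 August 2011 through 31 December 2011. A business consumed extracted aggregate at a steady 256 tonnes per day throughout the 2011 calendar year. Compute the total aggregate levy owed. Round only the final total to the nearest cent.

1 January – 10 January 2011: 10 days × 256 tonnes/day = 2,560 tonnes at £3.05/tonne → £7,808.00
11 January – 28 August 2011: 230 days × 256 tonnes/day = 58,880 tonnes at £2.48/tonne → £146,022.40
29 August – 31 December 2011: 125 days × 256 tonnes/day = 32,000 tonnes at £2.90/tonne → £92,800.00

£246,630.40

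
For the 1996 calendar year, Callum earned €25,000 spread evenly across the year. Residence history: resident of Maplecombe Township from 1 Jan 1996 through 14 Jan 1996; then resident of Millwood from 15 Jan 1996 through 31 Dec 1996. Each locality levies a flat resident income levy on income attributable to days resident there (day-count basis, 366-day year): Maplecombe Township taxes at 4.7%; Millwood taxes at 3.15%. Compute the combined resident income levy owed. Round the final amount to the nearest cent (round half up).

€802.32

Maplecombe Township, 1 Jan – 14 Jan 1996: 14 days → €25,000 × 4.7% × 14/366 = €44.9454
Millwood, 15 Jan – 31 Dec 1996: 352 days → €25,000 × 3.15% × 352/366 = €757.3770
Total = €802.3224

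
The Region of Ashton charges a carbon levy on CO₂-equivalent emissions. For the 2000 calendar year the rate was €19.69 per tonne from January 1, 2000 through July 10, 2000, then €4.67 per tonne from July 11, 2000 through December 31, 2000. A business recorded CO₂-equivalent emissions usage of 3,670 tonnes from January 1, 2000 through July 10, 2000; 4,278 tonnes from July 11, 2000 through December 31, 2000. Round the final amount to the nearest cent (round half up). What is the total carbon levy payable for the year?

January 1 – July 10, 2000: 3,670 tonnes at €19.69/tonne → €72,262.30
July 11 – December 31, 2000: 4,278 tonnes at €4.67/tonne → €19,978.26

€92,240.56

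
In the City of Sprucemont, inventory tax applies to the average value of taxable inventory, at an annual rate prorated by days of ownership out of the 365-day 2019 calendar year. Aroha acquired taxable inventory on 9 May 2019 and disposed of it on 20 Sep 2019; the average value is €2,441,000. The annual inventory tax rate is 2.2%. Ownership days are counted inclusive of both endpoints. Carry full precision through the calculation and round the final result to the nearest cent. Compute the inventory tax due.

Days held (9 May – 20 Sep 2019): 135 out of 365
Tax = €2,441,000 × 2.2% × 135/365 = €19,862.3836

€19,862.38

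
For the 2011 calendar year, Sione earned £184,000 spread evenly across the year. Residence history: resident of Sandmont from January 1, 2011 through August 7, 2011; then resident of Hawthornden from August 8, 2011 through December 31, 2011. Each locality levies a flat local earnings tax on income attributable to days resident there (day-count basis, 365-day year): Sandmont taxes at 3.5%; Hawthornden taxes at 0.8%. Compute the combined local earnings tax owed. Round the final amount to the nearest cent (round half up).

Sandmont, January 1 – August 7, 2011: 219 days → £184,000 × 3.5% × 219/365 = £3,864.0000
Hawthornden, August 8 – December 31, 2011: 146 days → £184,000 × 0.8% × 146/365 = £588.8000
Total = £4,452.8000

£4,452.80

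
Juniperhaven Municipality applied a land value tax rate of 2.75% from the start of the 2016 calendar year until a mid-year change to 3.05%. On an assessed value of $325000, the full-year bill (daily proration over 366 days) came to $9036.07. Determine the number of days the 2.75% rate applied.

329 days

Let d = days at the first rate; then 366 − d days at the second rate.
$325000 × [2.75%·d + 3.05%·(366−d)] / 366 = $9036.07
Solving gives d = 329, so the new rate took effect on 25 Nov 2016.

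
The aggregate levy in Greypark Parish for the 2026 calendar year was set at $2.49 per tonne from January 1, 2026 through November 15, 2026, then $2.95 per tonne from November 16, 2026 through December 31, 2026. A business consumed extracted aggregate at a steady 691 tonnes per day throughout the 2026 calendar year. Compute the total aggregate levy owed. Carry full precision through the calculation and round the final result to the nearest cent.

January 1 – November 15, 2026: 319 days × 691 tonnes/day = 220,429 tonnes at $2.49/tonne → $548868.21
November 16 – December 31, 2026: 46 days × 691 tonnes/day = 31,786 tonnes at $2.95/tonne → $93768.70

$642636.91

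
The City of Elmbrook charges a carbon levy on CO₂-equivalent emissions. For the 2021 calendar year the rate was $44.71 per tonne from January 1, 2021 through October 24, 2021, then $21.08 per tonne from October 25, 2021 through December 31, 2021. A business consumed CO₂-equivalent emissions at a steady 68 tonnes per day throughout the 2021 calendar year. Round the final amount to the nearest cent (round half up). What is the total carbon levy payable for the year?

$1,000,437.08

January 1 – October 24, 2021: 297 days × 68 tonnes/day = 20,196 tonnes at $44.71/tonne → $902,963.16
October 25 – December 31, 2021: 68 days × 68 tonnes/day = 4,624 tonnes at $21.08/tonne → $97,473.92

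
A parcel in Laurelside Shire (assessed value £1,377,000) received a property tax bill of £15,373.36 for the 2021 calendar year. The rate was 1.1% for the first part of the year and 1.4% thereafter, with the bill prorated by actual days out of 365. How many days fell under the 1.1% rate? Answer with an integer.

345 days

Let d = days at the first rate; then 365 − d days at the second rate.
£1,377,000 × [1.1%·d + 1.4%·(365−d)] / 365 = £15,373.36
Solving gives d = 345, so the new rate took effect on 12 December 2021.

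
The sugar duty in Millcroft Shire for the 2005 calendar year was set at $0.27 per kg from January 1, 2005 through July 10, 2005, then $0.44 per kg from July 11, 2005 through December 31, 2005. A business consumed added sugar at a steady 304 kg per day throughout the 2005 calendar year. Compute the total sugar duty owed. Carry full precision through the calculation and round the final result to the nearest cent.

$38,951.52

January 1 – July 10, 2005: 191 days × 304 kg/day = 58,064 kg at $0.27/kg → $15,677.28
July 11 – December 31, 2005: 174 days × 304 kg/day = 52,896 kg at $0.44/kg → $23,274.24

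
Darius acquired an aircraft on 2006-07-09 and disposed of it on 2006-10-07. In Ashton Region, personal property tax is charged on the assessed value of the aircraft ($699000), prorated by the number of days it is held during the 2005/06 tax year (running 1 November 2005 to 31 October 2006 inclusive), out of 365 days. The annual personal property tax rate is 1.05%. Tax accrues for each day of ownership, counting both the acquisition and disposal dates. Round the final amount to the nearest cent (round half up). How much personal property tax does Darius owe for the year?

Days held (2006-07-09 to 2006-10-07): 91 out of 365
Tax = $699000 × 1.05% × 91/365 = $1829.8479

$1829.85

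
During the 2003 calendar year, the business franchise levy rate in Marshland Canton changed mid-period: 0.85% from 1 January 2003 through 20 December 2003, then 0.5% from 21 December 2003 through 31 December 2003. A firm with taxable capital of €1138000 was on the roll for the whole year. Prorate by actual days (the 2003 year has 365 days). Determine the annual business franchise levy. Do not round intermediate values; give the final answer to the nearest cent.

1 January – 20 December 2003: 354 days at 0.85% → €1138000 × 0.85% × 354/365 = €9381.4849
21 December – 31 December 2003: 11 days at 0.5% → €1138000 × 0.5% × 11/365 = €171.4795
Total = €9552.9644

€9552.96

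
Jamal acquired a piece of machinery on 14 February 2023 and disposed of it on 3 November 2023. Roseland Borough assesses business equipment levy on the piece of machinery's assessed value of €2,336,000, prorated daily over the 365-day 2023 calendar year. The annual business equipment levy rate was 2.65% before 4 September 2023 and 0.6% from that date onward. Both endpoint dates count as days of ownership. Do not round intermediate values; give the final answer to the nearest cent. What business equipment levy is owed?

14 February – 3 September 2023: 202 days at 2.65% → €2,336,000 × 2.65% × 202/365 = €34,259.2000
4 September – 3 November 2023: 61 days at 0.6% → €2,336,000 × 0.6% × 61/365 = €2,342.4000
Total = €36,601.6000

€36,601.60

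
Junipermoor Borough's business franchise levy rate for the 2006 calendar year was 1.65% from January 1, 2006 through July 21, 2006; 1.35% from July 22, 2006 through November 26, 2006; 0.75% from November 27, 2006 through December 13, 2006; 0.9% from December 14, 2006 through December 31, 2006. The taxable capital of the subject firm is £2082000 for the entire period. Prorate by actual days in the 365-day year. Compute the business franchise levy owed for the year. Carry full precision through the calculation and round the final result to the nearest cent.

£30519.84

January 1 – July 21, 2006: 202 days at 1.65% → £2082000 × 1.65% × 202/365 = £19011.7973
July 22 – November 26, 2006: 128 days at 1.35% → £2082000 × 1.35% × 128/365 = £9856.7014
November 27 – December 13, 2006: 17 days at 0.75% → £2082000 × 0.75% × 17/365 = £727.2740
December 14 – December 31, 2006: 18 days at 0.9% → £2082000 × 0.9% × 18/365 = £924.0658
Total = £30519.8384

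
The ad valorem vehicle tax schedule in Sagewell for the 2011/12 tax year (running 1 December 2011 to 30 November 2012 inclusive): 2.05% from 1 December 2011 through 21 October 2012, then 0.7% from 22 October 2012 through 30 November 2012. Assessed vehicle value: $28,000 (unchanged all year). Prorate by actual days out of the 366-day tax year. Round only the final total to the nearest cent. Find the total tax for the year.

$532.69

1 December 2011 – 21 October 2012: 326 days at 2.05% → $28,000 × 2.05% × 326/366 = $511.2678
22 October – 30 November 2012: 40 days at 0.7% → $28,000 × 0.7% × 40/366 = $21.4208
Total = $532.6885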